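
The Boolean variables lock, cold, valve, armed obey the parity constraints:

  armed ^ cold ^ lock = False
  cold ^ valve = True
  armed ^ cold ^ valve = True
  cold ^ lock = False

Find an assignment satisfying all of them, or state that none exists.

lock = True; cold = True; valve = False; armed = False

armed ^ cold ^ lock = F ^ T ^ T = False ✓
cold ^ valve = T ^ F = True ✓
armed ^ cold ^ valve = F ^ T ^ F = True ✓
cold ^ lock = T ^ T = False ✓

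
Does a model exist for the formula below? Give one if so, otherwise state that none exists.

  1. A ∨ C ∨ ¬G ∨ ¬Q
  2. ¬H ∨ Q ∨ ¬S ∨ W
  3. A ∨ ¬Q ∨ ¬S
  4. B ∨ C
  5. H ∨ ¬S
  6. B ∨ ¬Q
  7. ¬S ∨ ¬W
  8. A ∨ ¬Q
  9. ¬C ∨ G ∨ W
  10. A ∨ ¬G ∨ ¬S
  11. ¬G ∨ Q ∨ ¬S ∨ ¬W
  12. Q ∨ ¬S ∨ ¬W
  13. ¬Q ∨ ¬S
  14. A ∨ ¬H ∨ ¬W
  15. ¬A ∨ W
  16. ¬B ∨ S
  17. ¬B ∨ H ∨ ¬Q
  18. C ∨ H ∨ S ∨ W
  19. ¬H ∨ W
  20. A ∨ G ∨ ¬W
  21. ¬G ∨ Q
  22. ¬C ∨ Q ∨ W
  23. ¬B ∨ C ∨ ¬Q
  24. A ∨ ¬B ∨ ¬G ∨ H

H: True, A: True, Q: False, W: True, G: False, S: False, C: True, B: False

Set H = True.
  then (¬H ∨ W) forces W = True.
  then (¬S ∨ ¬W) forces S = False.
  then (A ∨ ¬H ∨ ¬W) forces A = True.
  then (¬B ∨ S) forces B = False.
  then (B ∨ C) forces C = True.
  then (B ∨ ¬Q) forces Q = False.
  then (¬G ∨ Q) forces G = False.
All clauses satisfied.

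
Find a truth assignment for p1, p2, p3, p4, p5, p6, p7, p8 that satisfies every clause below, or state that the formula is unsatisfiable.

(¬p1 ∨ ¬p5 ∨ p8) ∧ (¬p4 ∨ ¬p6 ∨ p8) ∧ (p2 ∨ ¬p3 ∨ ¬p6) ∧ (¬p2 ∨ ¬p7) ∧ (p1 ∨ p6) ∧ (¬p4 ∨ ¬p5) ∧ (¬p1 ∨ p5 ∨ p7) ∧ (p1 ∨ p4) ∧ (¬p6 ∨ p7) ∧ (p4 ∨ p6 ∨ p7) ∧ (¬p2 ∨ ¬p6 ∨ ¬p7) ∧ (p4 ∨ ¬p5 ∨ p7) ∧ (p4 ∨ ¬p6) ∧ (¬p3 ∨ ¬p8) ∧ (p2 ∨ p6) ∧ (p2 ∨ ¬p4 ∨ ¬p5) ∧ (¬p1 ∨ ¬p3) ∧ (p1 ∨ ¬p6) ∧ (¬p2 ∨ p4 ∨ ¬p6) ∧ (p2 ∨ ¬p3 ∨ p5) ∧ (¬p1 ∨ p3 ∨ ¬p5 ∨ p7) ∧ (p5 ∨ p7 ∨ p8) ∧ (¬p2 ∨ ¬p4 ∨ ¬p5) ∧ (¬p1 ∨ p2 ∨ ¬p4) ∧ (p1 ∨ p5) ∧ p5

Unsatisfiable

Case p4 = True:
  (¬p4 ∨ ¬p5) forces p5 = False.
  Clause (p5) is falsified — contradiction.
Case p4 = False:
  (p1 ∨ p4) forces p1 = True.
  (p4 ∨ ¬p6) forces p6 = False.
  (p4 ∨ p6 ∨ p7) forces p7 = True.
  (¬p2 ∨ ¬p7) forces p2 = False.
  Clause (p2 ∨ p6) is falsified — contradiction.
Both cases fail, so the formula is unsatisfiable.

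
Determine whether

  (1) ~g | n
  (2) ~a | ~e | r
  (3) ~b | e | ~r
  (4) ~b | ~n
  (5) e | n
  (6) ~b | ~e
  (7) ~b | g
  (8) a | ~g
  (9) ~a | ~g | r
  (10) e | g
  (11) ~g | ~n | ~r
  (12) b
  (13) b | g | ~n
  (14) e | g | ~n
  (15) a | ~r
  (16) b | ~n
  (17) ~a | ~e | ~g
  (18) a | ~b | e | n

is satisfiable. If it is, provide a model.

The formula is unsatisfiable.

Case b = True:
  (~b | ~n) forces n = False.
  (~g | n) forces g = False.
  Clause (~b | g) is falsified — contradiction.
Case b = False:
  Clause (b) is falsified — contradiction.
Both cases fail, so the formula is unsatisfiable.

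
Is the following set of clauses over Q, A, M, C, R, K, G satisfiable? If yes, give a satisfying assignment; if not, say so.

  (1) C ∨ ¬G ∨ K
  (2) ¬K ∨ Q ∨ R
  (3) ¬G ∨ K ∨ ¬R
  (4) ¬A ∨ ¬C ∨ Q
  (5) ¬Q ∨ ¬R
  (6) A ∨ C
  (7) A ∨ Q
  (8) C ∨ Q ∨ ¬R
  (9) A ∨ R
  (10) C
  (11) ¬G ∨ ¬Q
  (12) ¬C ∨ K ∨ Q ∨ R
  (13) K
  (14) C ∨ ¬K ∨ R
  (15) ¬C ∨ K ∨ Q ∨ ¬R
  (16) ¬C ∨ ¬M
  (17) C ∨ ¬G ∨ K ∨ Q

Q = True, A = True, M = False, C = True, R = False, K = True, G = False

Unit clause (C) forces C = True.
Unit clause (K) forces K = True.
In (¬C ∨ ¬M) only ¬M is left, so M = False.
Set Q = True.
  then (¬Q ∨ ¬R) forces R = False.
  then (A ∨ R) forces A = True.
  then (¬G ∨ ¬Q) forces G = False.
All clauses satisfied.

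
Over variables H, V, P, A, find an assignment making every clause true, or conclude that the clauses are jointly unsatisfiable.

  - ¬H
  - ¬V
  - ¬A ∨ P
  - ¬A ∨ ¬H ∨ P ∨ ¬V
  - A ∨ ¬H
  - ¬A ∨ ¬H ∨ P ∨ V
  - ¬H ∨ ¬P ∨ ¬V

Unit clause (¬H) forces H = False.
Unit clause (¬V) forces V = False.
Set P = False.
  then (¬A ∨ P) forces A = False.
All clauses satisfied.

H = False, V = False, P = False, A = False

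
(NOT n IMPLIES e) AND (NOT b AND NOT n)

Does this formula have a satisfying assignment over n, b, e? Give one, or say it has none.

n: False, b: False, e: True

  NOT n IMPLIES e = True
    NOT n = True
  NOT b AND NOT n = True
    NOT b = True
    NOT n = True
Both conjuncts True, so the formula holds.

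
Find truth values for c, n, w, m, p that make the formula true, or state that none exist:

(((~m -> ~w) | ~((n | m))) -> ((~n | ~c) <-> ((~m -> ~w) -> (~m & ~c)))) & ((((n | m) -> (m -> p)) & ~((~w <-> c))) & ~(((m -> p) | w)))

Case m = True: the formula simplifies to ~((~n | ~c)) & ((p & ~((~w <-> c))) & ~((p | w))).
  p = True: the conjunct ~((p | w)) becomes ~((True | w)) = False.
  p = False: the conjunct p is False.
Case m = False: the conjunct ~(((m -> p) | w)) becomes ~((True | w)) = False.
Both cases fail — unsatisfiable.

UNSATISFIABLE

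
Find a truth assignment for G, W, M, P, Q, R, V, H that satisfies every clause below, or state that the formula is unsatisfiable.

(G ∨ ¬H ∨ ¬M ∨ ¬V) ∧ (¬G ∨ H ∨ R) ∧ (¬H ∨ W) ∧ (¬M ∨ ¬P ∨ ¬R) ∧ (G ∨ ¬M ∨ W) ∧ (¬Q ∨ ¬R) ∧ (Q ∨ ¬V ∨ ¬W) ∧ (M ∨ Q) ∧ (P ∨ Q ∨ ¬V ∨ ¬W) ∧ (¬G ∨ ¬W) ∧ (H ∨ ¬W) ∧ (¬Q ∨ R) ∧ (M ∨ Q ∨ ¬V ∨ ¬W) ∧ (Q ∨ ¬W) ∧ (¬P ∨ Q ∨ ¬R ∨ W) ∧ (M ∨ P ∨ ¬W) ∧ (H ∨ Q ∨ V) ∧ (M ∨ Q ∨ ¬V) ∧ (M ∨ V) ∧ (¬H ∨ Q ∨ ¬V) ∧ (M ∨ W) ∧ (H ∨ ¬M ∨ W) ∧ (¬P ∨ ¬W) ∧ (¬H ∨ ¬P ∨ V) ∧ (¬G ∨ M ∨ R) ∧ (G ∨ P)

Case Q = True:
  (¬Q ∨ ¬R) forces R = False.
  Clause (¬Q ∨ R) is falsified — contradiction.
Case Q = False:
  (M ∨ Q) forces M = True.
  (Q ∨ ¬W) forces W = False.
  (¬H ∨ W) forces H = False.
  Clause (H ∨ ¬M ∨ W) is falsified — contradiction.
Both cases fail, so the formula is unsatisfiable.

Unsatisfiable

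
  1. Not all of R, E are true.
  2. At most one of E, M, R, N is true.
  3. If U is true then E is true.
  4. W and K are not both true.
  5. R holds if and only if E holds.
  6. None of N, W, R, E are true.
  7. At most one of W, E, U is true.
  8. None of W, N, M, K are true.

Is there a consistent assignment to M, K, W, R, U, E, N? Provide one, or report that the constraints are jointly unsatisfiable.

M = False, K = False, W = False, R = False, U = False, E = False, N = False

  (1) {R, E}: 0/2 true — not all ✓
  (2) {E, M, R, N}: 0 true — at most one ✓
  (3) U=F ⇒ E: vacuous ✓
  (4) W=F, K=F — not both ✓
  (5) R=F, E=F — same ✓
  (6) {N, W, R, E}: 0 true — none ✓
  (7) {W, E, U}: 0 true — at most one ✓
  (8) {W, N, M, K}: 0 true — none ✓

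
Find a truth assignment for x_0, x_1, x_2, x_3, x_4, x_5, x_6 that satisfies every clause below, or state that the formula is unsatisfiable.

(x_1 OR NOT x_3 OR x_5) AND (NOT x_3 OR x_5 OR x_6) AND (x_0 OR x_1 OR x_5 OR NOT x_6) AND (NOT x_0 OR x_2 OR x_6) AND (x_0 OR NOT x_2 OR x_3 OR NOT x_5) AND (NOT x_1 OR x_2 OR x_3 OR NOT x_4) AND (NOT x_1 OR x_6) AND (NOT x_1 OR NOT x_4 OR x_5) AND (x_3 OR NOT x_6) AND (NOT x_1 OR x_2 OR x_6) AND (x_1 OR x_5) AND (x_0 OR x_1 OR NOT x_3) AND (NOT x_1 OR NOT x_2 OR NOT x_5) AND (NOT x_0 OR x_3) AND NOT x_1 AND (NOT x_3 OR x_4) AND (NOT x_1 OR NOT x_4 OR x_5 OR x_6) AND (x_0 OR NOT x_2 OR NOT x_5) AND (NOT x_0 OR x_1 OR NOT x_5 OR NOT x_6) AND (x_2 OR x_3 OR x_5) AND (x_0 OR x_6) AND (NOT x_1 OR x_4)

x_0: True, x_1: False, x_2: True, x_3: True, x_4: True, x_5: True, x_6: False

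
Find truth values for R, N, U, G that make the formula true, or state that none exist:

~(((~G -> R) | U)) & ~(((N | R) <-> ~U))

R = False; N = False; U = False; G = False

  ~(((~G -> R) | U)) = True
    (~G -> R) | U = False
      ~G -> R = False
        ~G = True
  ~(((N | R) <-> ~U)) = True
    (N | R) <-> ~U = False
      N | R = False
      ~U = True
Both conjuncts True, so the formula holds.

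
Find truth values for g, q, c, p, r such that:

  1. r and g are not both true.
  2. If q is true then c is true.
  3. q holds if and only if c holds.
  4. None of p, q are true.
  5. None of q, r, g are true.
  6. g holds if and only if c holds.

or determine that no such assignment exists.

g=F, q=F, c=F, p=F, r=F

  (1) r=F, g=F — not both ✓
  (2) q=F ⇒ c: vacuous ✓
  (3) q=F, c=F — same ✓
  (4) {p, q}: 0 true — none ✓
  (5) {q, r, g}: 0 true — none ✓
  (6) g=F, c=F — same ✓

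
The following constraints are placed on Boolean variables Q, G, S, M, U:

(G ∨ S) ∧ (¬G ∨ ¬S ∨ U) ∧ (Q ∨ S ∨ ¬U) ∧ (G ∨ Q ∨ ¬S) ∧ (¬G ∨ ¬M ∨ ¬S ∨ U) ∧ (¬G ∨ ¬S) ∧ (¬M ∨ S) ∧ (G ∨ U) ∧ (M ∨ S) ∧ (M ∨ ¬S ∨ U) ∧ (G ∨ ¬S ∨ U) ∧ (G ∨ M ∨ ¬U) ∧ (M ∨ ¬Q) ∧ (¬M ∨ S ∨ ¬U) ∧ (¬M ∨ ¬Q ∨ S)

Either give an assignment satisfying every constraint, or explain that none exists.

Q=T, G=F, S=T, M=T, U=T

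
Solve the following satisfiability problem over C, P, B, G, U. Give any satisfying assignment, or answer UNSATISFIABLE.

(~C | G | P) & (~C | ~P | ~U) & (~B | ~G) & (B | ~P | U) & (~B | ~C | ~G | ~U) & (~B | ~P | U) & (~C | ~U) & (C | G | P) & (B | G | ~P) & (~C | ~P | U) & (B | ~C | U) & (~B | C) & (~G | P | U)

C=F; P=T; B=F; G=T; U=T

Try C = True:
  (~C | ~U) forces U = False.
  (~C | ~P | U) forces P = False.
  (~C | G | P) forces G = True.
  clause (~G | P | U) is falsified — backtrack.
So C = False.
  then (~B | C) forces B = False.
Set P = True.
  then (B | ~P | U) forces U = True.
  then (B | G | ~P) forces G = True.
All clauses satisfied.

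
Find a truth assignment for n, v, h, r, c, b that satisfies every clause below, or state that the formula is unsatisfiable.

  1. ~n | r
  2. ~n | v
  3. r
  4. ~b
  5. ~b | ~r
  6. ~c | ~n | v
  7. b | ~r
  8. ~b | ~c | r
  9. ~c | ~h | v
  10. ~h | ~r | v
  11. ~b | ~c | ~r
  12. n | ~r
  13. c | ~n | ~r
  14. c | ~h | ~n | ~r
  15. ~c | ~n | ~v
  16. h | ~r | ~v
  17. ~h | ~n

No satisfying assignment exists.

Case r = True:
  (~b) forces b = False.
  Clause (b | ~r) is falsified — contradiction.
Case r = False:
  Clause (r) is falsified — contradiction.
Both cases fail, so the formula is unsatisfiable.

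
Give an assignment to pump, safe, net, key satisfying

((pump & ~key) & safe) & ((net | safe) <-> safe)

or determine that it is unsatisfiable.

pump=T, safe=T, net=F, key=F

  (pump & ~key) & safe = True
    pump & ~key = True
      ~key = True
  (net | safe) <-> safe = True
    net | safe = True
Both conjuncts True, so the formula holds.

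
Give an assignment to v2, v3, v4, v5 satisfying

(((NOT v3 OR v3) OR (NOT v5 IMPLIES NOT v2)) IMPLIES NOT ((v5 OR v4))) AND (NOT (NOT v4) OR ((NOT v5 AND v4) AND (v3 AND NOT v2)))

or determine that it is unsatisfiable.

No satisfying assignment exists.

Case v4 = True: the formula simplifies to NOT (((NOT v3 OR v3) OR (NOT v5 IMPLIES NOT v2))).
  v3 = True: this becomes NOT ((True OR (NOT v5 IMPLIES NOT v2))) = False.
  v3 = False: this becomes NOT ((True OR (NOT v5 IMPLIES NOT v2))) = False.
Case v4 = False: the conjunct NOT (NOT v4) OR ((NOT v5 AND v4) AND (v3 AND NOT v2)) becomes NOT True OR (False AND (v3 AND NOT v2)) = False.
Both cases fail — unsatisfiable.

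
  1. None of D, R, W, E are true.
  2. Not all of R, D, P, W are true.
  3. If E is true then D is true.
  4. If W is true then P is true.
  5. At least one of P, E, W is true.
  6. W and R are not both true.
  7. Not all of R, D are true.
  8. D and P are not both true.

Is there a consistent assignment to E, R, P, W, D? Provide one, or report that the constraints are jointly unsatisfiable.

E=F, R=F, P=T, W=F, D=F

  (1) {D, R, W, E}: 0 true — none ✓
  (2) {R, D, P, W}: 1/4 true — not all ✓
  (3) E=F ⇒ D: vacuous ✓
  (4) W=F ⇒ P: vacuous ✓
  (5) {P, E, W}: 1 true — at least one ✓
  (6) W=F, R=F — not both ✓
  (7) {R, D}: 0/2 true — not all ✓
  (8) D=F, P=T — not both ✓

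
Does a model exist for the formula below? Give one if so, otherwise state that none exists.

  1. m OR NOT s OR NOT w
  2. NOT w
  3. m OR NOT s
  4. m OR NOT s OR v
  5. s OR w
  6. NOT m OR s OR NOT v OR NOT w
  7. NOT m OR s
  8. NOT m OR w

Unsatisfiable — no assignment works.

Case w = True:
  Clause (NOT w) is falsified — contradiction.
Case w = False:
  (s OR w) forces s = True.
  (m OR NOT s) forces m = True.
  Clause (NOT m OR w) is falsified — contradiction.
Both cases fail, so the formula is unsatisfiable.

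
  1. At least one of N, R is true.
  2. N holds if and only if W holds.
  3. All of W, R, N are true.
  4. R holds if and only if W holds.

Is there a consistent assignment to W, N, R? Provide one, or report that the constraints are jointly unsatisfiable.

W=T, N=T, R=T

  (1) {N, R}: 2 true — at least one ✓
  (2) N=T, W=T — same ✓
  (3) {W, R, N}: all 3 true ✓
  (4) R=T, W=T — same ✓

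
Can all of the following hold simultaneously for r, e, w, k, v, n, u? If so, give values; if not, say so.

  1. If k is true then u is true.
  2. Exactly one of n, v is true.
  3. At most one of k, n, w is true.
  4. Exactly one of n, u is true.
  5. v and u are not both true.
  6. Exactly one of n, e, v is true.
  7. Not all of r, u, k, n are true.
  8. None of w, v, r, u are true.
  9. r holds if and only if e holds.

r=F, e=F, w=F, k=F, v=F, n=T, u=F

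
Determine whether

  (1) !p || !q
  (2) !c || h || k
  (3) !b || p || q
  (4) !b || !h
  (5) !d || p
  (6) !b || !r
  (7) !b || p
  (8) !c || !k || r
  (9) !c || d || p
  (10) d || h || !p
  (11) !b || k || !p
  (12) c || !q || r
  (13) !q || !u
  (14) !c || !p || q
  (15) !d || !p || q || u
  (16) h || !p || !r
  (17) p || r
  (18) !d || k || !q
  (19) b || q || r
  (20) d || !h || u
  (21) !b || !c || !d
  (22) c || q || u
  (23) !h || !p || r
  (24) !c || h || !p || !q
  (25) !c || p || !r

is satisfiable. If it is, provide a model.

u = True, d = False, r = True, c = False, k = False, q = False, p = False, b = False, h = False

Set u = True.
  then (!q || !u) forces q = False.
Set d = False.
Try r = False:
  (p || r) forces p = True.
  (d || h || !p) forces h = True.
  clause (!h || !p || r) is falsified — backtrack.
So r = True.
  then (!b || !r) forces b = False.
Set c = False.
Set k = False.
Set p = False.
Set h = False.
All clauses satisfied.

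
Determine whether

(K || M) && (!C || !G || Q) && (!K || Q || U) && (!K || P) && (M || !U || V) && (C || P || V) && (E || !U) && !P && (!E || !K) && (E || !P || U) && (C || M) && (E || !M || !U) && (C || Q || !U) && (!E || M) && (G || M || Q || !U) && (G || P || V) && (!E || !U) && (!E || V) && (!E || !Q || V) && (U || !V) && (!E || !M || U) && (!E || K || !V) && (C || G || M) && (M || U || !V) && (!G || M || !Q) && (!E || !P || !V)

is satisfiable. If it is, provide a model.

Unit clause (!P) forces P = False.
In (!K || P) only !K is left, so K = False.
In (K || M) only M is left, so M = True.
Try U = True:
  (E || !U) forces E = True.
  clause (!E || !U) is falsified — backtrack.
So U = False.
  then (U || !V) forces V = False.
  then (!E || !M || U) forces E = False.
  then (C || P || V) forces C = True.
  then (G || P || V) forces G = True.
  then (!C || !G || Q) forces Q = True.
All clauses satisfied.

U: False, G: True, Q: True, M: True, E: False, V: False, C: True, P: False, K: False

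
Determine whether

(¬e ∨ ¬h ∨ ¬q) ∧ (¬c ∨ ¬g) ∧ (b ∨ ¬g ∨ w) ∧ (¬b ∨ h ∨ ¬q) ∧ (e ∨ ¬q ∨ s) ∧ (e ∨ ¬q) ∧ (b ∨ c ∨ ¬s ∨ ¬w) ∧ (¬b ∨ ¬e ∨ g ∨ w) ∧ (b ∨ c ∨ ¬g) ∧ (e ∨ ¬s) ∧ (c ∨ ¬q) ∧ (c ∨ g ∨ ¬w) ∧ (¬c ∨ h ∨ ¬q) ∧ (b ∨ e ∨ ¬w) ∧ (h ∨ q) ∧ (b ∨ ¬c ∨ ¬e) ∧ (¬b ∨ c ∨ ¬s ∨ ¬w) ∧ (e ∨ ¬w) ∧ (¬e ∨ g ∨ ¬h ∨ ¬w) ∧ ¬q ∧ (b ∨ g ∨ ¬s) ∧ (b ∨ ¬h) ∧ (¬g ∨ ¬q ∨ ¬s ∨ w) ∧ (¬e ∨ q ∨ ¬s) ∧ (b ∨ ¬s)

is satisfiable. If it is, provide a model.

Unit clause (¬q) forces q = False.
In (h ∨ q) only h is left, so h = True.
In (b ∨ ¬h) only b is left, so b = True.
Set c = False.
Set e = False.
  then (e ∨ ¬s) forces s = False.
  then (e ∨ ¬w) forces w = False.
Set g = False.
All clauses satisfied.

c=F, e=F, h=T, b=T, s=F, g=F, q=F, w=F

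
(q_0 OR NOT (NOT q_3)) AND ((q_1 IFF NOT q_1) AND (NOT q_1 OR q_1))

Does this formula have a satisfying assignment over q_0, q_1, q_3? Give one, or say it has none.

The conjunct q_1 IFF NOT q_1 is unsatisfiable on its own:
  q_1=F: evaluates to False.
  q_1=T: evaluates to False.
So the whole conjunction is unsatisfiable.

UNSATISFIABLE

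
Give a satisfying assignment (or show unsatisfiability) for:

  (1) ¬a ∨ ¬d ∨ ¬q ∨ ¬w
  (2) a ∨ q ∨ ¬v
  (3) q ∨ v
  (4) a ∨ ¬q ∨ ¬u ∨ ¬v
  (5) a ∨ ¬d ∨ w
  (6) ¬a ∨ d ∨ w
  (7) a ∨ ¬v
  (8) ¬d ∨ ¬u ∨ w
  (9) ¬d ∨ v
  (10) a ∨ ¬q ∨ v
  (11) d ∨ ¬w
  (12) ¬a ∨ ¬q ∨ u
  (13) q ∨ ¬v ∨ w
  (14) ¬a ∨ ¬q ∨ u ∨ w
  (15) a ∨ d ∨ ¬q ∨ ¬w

d = True; u = True; v = True; a = True; w = True; q = False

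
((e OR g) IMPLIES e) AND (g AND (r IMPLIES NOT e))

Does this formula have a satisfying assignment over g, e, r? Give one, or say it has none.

g: True; e: True; r: False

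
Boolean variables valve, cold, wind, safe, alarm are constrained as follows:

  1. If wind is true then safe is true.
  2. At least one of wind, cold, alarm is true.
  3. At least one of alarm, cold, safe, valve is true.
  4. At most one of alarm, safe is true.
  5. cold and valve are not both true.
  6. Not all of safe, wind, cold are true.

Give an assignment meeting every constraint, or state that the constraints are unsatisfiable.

valve = False, cold = True, wind = False, safe = False, alarm = True

  (1) wind=F ⇒ safe: vacuous ✓
  (2) {wind, cold, alarm}: 2 true — at least one ✓
  (3) {alarm, cold, safe, valve}: 2 true — at least one ✓
  (4) {alarm, safe}: 1 true — at most one ✓
  (5) cold=T, valve=F — not both ✓
  (6) {safe, wind, cold}: 1/3 true — not all ✓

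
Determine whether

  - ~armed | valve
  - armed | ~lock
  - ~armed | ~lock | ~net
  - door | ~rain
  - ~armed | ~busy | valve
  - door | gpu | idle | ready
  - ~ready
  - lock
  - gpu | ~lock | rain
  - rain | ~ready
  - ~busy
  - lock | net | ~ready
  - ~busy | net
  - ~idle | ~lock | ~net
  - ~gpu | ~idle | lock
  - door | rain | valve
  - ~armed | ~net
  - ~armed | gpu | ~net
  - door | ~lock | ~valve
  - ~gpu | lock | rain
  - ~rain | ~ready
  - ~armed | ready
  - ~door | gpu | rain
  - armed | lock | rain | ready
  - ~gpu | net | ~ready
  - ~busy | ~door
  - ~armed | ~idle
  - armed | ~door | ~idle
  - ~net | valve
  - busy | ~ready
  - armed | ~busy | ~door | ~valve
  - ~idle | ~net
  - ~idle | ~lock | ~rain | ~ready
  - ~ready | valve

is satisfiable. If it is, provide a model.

UNSATISFIABLE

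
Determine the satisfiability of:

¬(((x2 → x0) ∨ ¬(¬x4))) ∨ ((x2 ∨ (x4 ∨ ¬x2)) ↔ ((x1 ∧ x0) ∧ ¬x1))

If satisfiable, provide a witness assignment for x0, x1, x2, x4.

x0=F; x1=F; x2=T; x4=F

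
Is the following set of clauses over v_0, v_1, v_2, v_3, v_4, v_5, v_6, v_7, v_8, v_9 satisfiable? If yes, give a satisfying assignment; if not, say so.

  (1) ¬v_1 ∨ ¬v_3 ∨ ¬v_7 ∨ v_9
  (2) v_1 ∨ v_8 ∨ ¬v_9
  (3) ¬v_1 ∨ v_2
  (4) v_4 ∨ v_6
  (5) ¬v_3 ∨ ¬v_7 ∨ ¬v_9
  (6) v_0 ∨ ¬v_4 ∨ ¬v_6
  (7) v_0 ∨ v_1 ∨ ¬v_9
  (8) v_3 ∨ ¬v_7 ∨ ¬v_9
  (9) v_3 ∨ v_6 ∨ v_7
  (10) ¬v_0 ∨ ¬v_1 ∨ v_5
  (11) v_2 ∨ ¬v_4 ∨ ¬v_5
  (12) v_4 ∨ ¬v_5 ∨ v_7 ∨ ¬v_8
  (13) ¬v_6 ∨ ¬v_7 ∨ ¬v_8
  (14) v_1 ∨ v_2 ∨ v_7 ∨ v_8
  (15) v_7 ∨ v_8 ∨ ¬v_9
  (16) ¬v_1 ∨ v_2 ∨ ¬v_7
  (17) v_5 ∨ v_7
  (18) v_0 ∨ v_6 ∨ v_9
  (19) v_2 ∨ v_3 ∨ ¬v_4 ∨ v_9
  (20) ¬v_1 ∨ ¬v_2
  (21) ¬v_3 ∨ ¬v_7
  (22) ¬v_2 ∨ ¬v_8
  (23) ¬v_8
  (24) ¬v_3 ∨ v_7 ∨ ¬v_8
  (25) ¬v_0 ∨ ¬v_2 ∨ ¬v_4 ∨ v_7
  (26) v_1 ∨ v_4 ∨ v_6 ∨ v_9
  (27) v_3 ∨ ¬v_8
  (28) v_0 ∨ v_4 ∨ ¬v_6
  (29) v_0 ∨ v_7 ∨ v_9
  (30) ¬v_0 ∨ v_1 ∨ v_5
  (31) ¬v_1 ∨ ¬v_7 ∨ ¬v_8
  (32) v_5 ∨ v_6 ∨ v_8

v_0 = True, v_1 = False, v_2 = True, v_3 = False, v_4 = True, v_5 = True, v_6 = True, v_7 = True, v_8 = False, v_9 = False

Unit clause (¬v_8) forces v_8 = False.
Set v_0 = True.
Try v_1 = True:
  (¬v_1 ∨ v_2) forces v_2 = True.
  clause (¬v_1 ∨ ¬v_2) is falsified — backtrack.
So v_1 = False.
  then (v_1 ∨ v_8 ∨ ¬v_9) forces v_9 = False.
  then (¬v_0 ∨ v_1 ∨ v_5) forces v_5 = True.
Set v_2 = True.
Set v_3 = False.
Set v_4 = True.
  then (¬v_0 ∨ ¬v_2 ∨ ¬v_4 ∨ v_7) forces v_7 = True.
Set v_6 = True.
All clauses satisfied.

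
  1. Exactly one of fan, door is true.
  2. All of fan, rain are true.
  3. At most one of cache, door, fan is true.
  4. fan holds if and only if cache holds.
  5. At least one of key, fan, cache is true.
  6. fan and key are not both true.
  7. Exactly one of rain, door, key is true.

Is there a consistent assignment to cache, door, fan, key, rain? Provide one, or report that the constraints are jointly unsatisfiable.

Case cache = True:
  (2) forces fan = True.
  Constraint (3) is violated (cache=T, fan=T) — contradiction.
Case cache = False:
  (2) forces fan = True.
  Constraint (4) is violated (fan=T, cache=F) — contradiction.
Both cases fail — unsatisfiable.

Unsatisfiable — no assignment works.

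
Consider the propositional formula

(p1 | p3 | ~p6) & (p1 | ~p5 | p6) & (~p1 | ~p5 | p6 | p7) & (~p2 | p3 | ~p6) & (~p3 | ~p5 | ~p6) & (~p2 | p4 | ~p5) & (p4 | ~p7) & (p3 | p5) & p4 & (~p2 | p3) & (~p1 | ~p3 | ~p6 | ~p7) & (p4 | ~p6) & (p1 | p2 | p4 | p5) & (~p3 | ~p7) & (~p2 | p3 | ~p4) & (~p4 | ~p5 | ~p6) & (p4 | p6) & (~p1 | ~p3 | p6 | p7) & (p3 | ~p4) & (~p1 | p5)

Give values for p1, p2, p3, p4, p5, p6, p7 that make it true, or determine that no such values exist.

Unit clause (p4) forces p4 = True.
In (p3 | ~p4) only p3 is left, so p3 = True.
In (~p3 | ~p7) only ~p7 is left, so p7 = False.
Try p1 = True:
  (~p1 | ~p3 | p6 | p7) forces p6 = True.
  (~p3 | ~p5 | ~p6) forces p5 = False.
  clause (~p1 | p5) is falsified — backtrack.
So p1 = False.
Set p2 = True.
Set p5 = False.
Set p6 = False.
All clauses satisfied.

p1: False; p2: True; p3: True; p4: True; p5: False; p6: False; p7: False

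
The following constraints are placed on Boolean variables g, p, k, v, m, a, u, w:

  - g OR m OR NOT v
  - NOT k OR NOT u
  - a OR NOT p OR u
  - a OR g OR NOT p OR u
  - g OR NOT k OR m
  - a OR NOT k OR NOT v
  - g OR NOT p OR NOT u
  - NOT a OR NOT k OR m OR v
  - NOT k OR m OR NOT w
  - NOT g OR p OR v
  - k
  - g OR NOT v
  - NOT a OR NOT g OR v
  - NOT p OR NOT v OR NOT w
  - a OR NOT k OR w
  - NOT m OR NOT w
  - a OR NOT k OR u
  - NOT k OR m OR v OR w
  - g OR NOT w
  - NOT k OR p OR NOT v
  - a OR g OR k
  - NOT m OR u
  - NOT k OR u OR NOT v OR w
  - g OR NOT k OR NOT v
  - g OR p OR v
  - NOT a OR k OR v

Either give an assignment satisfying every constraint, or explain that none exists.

No satisfying assignment exists.

Case k = True:
  (NOT k OR NOT u) forces u = False.
  (a OR NOT k OR u) forces a = True.
  (NOT m OR u) forces m = False.
  (g OR NOT k OR m) forces g = True.
  (NOT a OR NOT k OR m OR v) forces v = True.
  (NOT k OR m OR NOT w) forces w = False.
  Clause (NOT k OR u OR NOT v OR w) is falsified — contradiction.
Case k = False:
  Clause (k) is falsified — contradiction.
Both cases fail, so the formula is unsatisfiable.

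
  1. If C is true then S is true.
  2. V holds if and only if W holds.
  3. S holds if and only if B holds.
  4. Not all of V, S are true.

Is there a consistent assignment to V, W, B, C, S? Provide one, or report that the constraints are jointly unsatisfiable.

V = False; W = False; B = False; C = False; S = False

  (1) C=F ⇒ S: vacuous ✓
  (2) V=F, W=F — same ✓
  (3) S=F, B=F — same ✓
  (4) {V, S}: 0/2 true — not all ✓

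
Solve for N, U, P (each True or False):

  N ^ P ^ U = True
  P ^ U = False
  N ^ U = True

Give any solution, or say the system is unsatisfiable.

N=T, U=F, P=F

N ^ P ^ U = T ^ F ^ F = True ✓
P ^ U = F ^ F = False ✓
N ^ U = T ^ F = True ✓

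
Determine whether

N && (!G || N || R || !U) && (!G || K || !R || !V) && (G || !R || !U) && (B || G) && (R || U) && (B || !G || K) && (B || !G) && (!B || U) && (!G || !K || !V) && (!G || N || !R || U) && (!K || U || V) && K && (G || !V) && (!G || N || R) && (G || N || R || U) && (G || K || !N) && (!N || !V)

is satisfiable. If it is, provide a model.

Unit clause (N) forces N = True.
Unit clause (K) forces K = True.
In (!N || !V) only !V is left, so V = False.
In (!K || U || V) only U is left, so U = True.
Try B = False:
  (B || G) forces G = True.
  clause (B || !G) is falsified — backtrack.
So B = True.
Set R = False.
Set G = False.
All clauses satisfied.

K = True, N = True, B = True, R = False, G = False, U = True, V = False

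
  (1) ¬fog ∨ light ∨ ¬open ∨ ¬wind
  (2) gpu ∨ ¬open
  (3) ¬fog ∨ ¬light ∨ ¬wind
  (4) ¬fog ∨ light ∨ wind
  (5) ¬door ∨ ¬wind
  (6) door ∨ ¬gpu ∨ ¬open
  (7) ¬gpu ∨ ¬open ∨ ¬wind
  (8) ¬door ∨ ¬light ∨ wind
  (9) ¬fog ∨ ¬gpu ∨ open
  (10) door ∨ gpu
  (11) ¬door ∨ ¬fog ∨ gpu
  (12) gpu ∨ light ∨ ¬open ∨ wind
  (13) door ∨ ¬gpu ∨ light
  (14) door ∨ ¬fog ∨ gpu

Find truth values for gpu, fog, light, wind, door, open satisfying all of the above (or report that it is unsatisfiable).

gpu = True; fog = False; light = False; wind = False; door = True; open = True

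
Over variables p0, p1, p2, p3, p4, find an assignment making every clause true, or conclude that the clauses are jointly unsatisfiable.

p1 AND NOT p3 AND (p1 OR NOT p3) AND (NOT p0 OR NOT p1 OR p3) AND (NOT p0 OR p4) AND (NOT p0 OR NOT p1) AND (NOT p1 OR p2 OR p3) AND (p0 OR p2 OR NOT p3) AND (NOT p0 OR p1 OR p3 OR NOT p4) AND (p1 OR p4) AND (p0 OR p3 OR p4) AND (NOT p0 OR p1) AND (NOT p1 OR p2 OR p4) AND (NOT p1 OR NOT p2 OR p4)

p0: False; p1: True; p2: True; p3: False; p4: True

Unit clause (p1) forces p1 = True.
Unit clause (NOT p3) forces p3 = False.
In (NOT p0 OR NOT p1 OR p3) only NOT p0 is left, so p0 = False.
In (NOT p1 OR p2 OR p3) only p2 is left, so p2 = True.
In (p0 OR p3 OR p4) only p4 is left, so p4 = True.
All clauses satisfied.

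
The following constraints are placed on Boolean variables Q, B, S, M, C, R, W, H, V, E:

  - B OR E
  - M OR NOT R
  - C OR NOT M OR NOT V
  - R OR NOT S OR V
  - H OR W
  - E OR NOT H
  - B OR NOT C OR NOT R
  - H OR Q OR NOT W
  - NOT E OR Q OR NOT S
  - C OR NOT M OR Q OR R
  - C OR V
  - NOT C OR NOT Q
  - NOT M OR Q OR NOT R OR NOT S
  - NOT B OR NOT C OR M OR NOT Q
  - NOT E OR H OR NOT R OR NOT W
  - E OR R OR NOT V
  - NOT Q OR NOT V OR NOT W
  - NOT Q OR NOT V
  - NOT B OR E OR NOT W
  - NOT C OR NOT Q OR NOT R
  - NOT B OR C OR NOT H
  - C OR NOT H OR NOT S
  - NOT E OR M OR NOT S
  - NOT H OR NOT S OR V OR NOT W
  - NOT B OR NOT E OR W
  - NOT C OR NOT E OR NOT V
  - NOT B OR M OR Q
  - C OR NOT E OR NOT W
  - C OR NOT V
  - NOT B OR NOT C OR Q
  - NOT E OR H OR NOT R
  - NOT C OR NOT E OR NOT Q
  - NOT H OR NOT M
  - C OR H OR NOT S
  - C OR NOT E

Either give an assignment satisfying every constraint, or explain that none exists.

Q = False, B = False, S = False, M = False, C = True, R = False, W = False, H = True, V = False, E = True

Try Q = True:
  (NOT C OR NOT Q) forces C = False.
  (C OR V) forces V = True.
  clause (NOT Q OR NOT V) is falsified — backtrack.
So Q = False.
Try B = True:
  (NOT B OR M OR Q) forces M = True.
  (NOT B OR NOT C OR Q) forces C = False.
  (C OR NOT M OR NOT V) forces V = False.
  clause (C OR V) is falsified — backtrack.
So B = False.
  then (B OR E) forces E = True.
  then (NOT E OR Q OR NOT S) forces S = False.
  then (C OR NOT E) forces C = True.
  then (B OR NOT C OR NOT R) forces R = False.
  then (NOT C OR NOT E OR NOT V) forces V = False.
Try M = True:
  (NOT H OR NOT M) forces H = False.
  (H OR W) forces W = True.
  clause (H OR Q OR NOT W) is falsified — backtrack.
So M = False.
Set W = False.
  then (H OR W) forces H = True.
All clauses satisfied.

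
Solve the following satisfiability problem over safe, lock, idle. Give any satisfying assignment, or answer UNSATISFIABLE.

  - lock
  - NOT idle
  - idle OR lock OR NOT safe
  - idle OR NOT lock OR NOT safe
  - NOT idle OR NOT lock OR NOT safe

safe: False, lock: True, idle: False

Unit clause (lock) forces lock = True.
Unit clause (NOT idle) forces idle = False.
In (idle OR NOT lock OR NOT safe) only NOT safe is left, so safe = False.
Check each clause:
  (lock): lock holds.
  (NOT idle): NOT idle holds.
  (idle OR lock OR NOT safe): lock holds.
  (idle OR NOT lock OR NOT safe): NOT safe holds.
  (NOT idle OR NOT lock OR NOT safe): NOT idle holds.
All clauses satisfied.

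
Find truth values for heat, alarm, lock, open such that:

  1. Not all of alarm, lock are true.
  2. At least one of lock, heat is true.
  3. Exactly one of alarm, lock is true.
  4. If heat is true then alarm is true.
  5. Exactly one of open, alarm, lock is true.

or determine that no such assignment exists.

heat: False; alarm: False; lock: True; open: False

  (1) {alarm, lock}: 1/2 true — not all ✓
  (2) {lock, heat}: 1 true — at least one ✓
  (3) {alarm, lock}: 1 true — exactly one ✓
  (4) heat=F ⇒ alarm: vacuous ✓
  (5) {open, alarm, lock}: 1 true — exactly one ✓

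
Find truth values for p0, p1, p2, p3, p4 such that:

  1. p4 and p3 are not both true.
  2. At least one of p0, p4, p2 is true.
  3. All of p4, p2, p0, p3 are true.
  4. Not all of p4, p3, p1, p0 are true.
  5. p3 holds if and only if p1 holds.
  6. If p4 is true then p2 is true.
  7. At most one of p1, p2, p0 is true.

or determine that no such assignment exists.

The formula is unsatisfiable.

Case p3 = True:
  (1) with p3=T forces p4 = False.
  Constraint (3) is violated (p4=F) — contradiction.
Case p3 = False:
  Constraint (3) is violated (p3=F) — contradiction.
Both cases fail — unsatisfiable.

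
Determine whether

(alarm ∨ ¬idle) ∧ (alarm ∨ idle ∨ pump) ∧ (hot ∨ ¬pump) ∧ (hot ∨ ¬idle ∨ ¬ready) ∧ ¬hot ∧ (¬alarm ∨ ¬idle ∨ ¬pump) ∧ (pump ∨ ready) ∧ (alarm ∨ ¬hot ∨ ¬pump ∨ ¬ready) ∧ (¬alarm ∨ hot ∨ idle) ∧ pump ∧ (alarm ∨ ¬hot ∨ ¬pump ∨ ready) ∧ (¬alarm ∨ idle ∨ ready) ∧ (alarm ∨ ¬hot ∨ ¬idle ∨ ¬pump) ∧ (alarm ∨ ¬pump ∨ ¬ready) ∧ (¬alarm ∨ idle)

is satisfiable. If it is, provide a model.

Case hot = True:
  Clause (¬hot) is falsified — contradiction.
Case hot = False:
  (hot ∨ ¬pump) forces pump = False.
  Clause (pump) is falsified — contradiction.
Both cases fail, so the formula is unsatisfiable.

Unsatisfiable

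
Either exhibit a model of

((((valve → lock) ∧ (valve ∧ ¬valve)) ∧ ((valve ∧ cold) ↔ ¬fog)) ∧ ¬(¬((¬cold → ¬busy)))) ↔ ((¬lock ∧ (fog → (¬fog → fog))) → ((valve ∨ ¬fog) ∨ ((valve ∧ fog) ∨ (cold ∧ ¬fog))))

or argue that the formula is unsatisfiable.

busy = True, cold = True, fog = True, lock = False, valve = False

  ((((valve → lock) ∧ (valve ∧ ¬valve)) ∧ ((valve ∧ cold) ↔ ¬fog)) ∧ ¬(¬((¬cold → ¬busy)))) ↔ ((¬lock ∧ (fog → (¬fog → fog))) → ((valve ∨ ¬fog) ∨ ((valve ∧ fog) ∨ (cold ∧ ¬fog)))) = True
    (((valve → lock) ∧ (valve ∧ ¬valve)) ∧ ((valve ∧ cold) ↔ ¬fog)) ∧ ¬(¬((¬cold → ¬busy))) = False
      ((valve → lock) ∧ (valve ∧ ¬valve)) ∧ ((valve ∧ cold) ↔ ¬fog) = False
        (valve → lock) ∧ (valve ∧ ¬valve) = False
          valve → lock = True
          valve ∧ ¬valve = False
            ¬valve = True
        (valve ∧ cold) ↔ ¬fog = True
          valve ∧ cold = False
          ¬fog = False
      ¬(¬((¬cold → ¬busy))) = True
        ¬((¬cold → ¬busy)) = False
          ¬cold → ¬busy = True
            ¬cold = False
            ¬busy = False
    (¬lock ∧ (fog → (¬fog → fog))) → ((valve ∨ ¬fog) ∨ ((valve ∧ fog) ∨ (cold ∧ ¬fog))) = False
      ¬lock ∧ (fog → (¬fog → fog)) = True
        ¬lock = True
        fog → (¬fog → fog) = True
          ¬fog → fog = True
            ¬fog = False
      (valve ∨ ¬fog) ∨ ((valve ∧ fog) ∨ (cold ∧ ¬fog)) = False
        valve ∨ ¬fog = False
          ¬fog = False
        (valve ∧ fog) ∨ (cold ∧ ¬fog) = False
          valve ∧ fog = False
          cold ∧ ¬fog = False
            ¬fog = False
The formula evaluates to True.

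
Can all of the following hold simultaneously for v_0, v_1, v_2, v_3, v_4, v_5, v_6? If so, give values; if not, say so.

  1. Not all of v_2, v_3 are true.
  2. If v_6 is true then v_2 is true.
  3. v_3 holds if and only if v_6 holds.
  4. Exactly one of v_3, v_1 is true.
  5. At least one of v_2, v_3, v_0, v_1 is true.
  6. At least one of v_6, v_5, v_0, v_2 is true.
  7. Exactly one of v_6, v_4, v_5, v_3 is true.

v_0 = False, v_1 = True, v_2 = True, v_3 = False, v_4 = False, v_5 = True, v_6 = False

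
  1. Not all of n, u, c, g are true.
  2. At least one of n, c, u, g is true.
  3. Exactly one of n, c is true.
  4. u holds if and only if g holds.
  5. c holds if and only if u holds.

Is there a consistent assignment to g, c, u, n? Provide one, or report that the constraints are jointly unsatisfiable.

g: True, c: True, u: True, n: False

  (1) {n, u, c, g}: 3/4 true — not all ✓
  (2) {n, c, u, g}: 3 true — at least one ✓
  (3) {n, c}: 1 true — exactly one ✓
  (4) u=T, g=T — same ✓
  (5) c=T, u=T — same ✓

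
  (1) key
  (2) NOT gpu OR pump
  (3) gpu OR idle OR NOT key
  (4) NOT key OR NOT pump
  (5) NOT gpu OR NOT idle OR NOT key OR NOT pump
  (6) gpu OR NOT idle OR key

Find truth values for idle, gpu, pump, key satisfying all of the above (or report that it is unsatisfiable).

idle: True; gpu: False; pump: False; key: True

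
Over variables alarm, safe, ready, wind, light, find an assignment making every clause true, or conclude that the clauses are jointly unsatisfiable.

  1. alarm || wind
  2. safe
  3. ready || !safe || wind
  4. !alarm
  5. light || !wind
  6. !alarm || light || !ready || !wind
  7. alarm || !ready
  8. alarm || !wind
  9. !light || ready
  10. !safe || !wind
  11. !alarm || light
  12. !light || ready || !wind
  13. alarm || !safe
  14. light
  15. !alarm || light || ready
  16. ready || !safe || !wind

Unsatisfiable — no assignment works.

Case alarm = True:
  Clause (!alarm) is falsified — contradiction.
Case alarm = False:
  (alarm || wind) forces wind = True.
  Clause (alarm || !wind) is falsified — contradiction.
Both cases fail, so the formula is unsatisfiable.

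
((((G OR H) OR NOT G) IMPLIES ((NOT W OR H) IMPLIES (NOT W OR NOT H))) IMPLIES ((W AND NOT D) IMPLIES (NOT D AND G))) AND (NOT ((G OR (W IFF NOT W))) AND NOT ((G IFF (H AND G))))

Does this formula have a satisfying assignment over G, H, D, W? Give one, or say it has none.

Case G = True: the conjunct NOT ((G OR (W IFF NOT W))) becomes NOT ((True OR (W IFF NOT W))) = False.
Case G = False: the conjunct NOT ((G IFF (H AND G))) becomes NOT ((False IFF False)) = False.
Both cases fail — unsatisfiable.

No satisfying assignment exists.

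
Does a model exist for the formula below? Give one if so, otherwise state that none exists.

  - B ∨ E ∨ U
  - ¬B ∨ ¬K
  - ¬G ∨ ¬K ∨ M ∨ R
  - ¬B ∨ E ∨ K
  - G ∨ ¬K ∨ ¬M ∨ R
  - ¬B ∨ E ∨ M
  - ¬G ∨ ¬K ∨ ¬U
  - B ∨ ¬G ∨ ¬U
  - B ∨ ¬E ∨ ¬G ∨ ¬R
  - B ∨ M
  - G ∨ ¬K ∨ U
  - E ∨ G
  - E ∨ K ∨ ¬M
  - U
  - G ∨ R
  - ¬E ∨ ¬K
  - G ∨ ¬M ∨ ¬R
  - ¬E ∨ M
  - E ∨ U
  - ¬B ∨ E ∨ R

Unit clause (U) forces U = True.
Try K = True:
  (¬B ∨ ¬K) forces B = False.
  (¬G ∨ ¬K ∨ ¬U) forces G = False.
  (B ∨ M) forces M = True.
  (G ∨ ¬K ∨ ¬M ∨ R) forces R = True.
  clause (G ∨ ¬M ∨ ¬R) is falsified — backtrack.
So K = False.
Set B = True.
  then (¬B ∨ E ∨ K) forces E = True.
  then (¬E ∨ M) forces M = True.
Set R = True.
  then (G ∨ ¬M ∨ ¬R) forces G = True.
All clauses satisfied.

K=F; B=T; M=T; U=T; E=T; R=T; G=T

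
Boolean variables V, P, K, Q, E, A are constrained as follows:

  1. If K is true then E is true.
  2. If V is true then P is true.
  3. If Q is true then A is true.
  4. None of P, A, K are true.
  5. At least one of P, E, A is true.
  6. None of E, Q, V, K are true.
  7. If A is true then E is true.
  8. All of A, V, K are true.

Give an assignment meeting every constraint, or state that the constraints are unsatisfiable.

Case V = True:
  Constraint (6) is violated (V=T) — contradiction.
Case V = False:
  Constraint (8) is violated (V=F) — contradiction.
Both cases fail — unsatisfiable.

The formula is unsatisfiable.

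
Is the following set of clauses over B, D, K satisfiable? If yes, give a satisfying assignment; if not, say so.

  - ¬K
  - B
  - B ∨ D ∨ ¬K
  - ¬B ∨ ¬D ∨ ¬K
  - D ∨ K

B = True, D = True, K = False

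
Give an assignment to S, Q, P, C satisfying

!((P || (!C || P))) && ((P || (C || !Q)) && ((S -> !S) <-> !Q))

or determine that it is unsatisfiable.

S = True, Q = True, P = False, C = True

  !((P || (!C || P))) = True
    P || (!C || P) = False
      !C || P = False
        !C = False
  (P || (C || !Q)) && ((S -> !S) <-> !Q) = True
    P || (C || !Q) = True
      C || !Q = True
        !Q = False
    (S -> !S) <-> !Q = True
      S -> !S = False
        !S = False
      !Q = False
Both conjuncts True, so the formula holds.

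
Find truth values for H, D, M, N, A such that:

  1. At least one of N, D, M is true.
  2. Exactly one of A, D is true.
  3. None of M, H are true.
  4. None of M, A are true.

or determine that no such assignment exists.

H = False, D = True, M = False, N = False, A = False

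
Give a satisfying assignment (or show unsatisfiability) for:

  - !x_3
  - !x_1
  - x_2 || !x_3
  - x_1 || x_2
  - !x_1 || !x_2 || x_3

x_1 = False, x_2 = True, x_3 = False

Unit clause (!x_3) forces x_3 = False.
Unit clause (!x_1) forces x_1 = False.
In (x_1 || x_2) only x_2 is left, so x_2 = True.
Check each clause:
  (!x_3): !x_3 holds.
  (!x_1): !x_1 holds.
  (x_2 || !x_3): x_2 holds.
  (x_1 || x_2): x_2 holds.
  (!x_1 || !x_2 || x_3): !x_1 holds.
All clauses satisfied.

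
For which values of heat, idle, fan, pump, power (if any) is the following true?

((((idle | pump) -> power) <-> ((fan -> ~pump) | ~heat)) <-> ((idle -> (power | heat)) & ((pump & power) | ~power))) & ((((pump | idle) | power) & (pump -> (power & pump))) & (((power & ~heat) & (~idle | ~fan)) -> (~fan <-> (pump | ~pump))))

heat=F, idle=T, fan=T, pump=T, power=T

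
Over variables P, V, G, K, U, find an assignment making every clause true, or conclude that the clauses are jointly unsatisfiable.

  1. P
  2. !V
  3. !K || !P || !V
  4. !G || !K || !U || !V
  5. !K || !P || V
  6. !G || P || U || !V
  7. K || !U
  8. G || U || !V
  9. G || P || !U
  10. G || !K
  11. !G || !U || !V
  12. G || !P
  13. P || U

Unit clause (P) forces P = True.
Unit clause (!V) forces V = False.
In (!K || !P || V) only !K is left, so K = False.
In (K || !U) only !U is left, so U = False.
In (G || !P) only G is left, so G = True.
All clauses satisfied.

P = True, V = False, G = True, K = False, U = False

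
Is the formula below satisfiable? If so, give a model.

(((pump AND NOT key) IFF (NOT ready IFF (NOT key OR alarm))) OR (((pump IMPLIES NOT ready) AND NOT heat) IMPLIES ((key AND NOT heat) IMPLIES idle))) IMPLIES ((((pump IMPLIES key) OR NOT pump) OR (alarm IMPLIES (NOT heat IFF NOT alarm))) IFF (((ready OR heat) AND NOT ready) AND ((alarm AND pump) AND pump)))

key = True, idle = False, ready = False, pump = False, alarm = True, heat = False

  (((pump AND NOT key) IFF (NOT ready IFF (NOT key OR alarm))) OR (((pump IMPLIES NOT ready) AND NOT heat) IMPLIES ((key AND NOT heat) IMPLIES idle))) IMPLIES ((((pump IMPLIES key) OR NOT pump) OR (alarm IMPLIES (NOT heat IFF NOT alarm))) IFF (((ready OR heat) AND NOT ready) AND ((alarm AND pump) AND pump))) = True
    ((pump AND NOT key) IFF (NOT ready IFF (NOT key OR alarm))) OR (((pump IMPLIES NOT ready) AND NOT heat) IMPLIES ((key AND NOT heat) IMPLIES idle)) = False
      (pump AND NOT key) IFF (NOT ready IFF (NOT key OR alarm)) = False
        pump AND NOT key = False
          NOT key = False
        NOT ready IFF (NOT key OR alarm) = True
          NOT ready = True
          NOT key OR alarm = True
            NOT key = False
      ((pump IMPLIES NOT ready) AND NOT heat) IMPLIES ((key AND NOT heat) IMPLIES idle) = False
        (pump IMPLIES NOT ready) AND NOT heat = True
          pump IMPLIES NOT ready = True
            NOT ready = True
          NOT heat = True
        (key AND NOT heat) IMPLIES idle = False
          key AND NOT heat = True
            NOT heat = True
    (((pump IMPLIES key) OR NOT pump) OR (alarm IMPLIES (NOT heat IFF NOT alarm))) IFF (((ready OR heat) AND NOT ready) AND ((alarm AND pump) AND pump)) = False
      ((pump IMPLIES key) OR NOT pump) OR (alarm IMPLIES (NOT heat IFF NOT alarm)) = True
        (pump IMPLIES key) OR NOT pump = True
          pump IMPLIES key = True
          NOT pump = True
        alarm IMPLIES (NOT heat IFF NOT alarm) = False
          NOT heat IFF NOT alarm = False
            NOT heat = True
            NOT alarm = False
      ((ready OR heat) AND NOT ready) AND ((alarm AND pump) AND pump) = False
        (ready OR heat) AND NOT ready = False
          ready OR heat = False
          NOT ready = True
        (alarm AND pump) AND pump = False
          alarm AND pump = False
The formula evaluates to True.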